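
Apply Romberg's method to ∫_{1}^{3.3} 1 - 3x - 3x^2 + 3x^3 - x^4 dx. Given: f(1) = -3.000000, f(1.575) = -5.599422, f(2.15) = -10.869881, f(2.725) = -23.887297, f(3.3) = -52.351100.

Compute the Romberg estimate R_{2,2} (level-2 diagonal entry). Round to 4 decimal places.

R_{0,0} (trapezoid, 1 panel, h=2.3000): -63.653765
R_{1,0} (trapezoid, 2 panels, h=1.1500): -44.327246
R_{2,0} (trapezoid, 4 panels, h=0.5750): -39.118486
R_{1,1} = -44.327246 + (-44.327246 − (-63.653765))/3 = -37.885073
R_{2,1} = -39.118486 + (-39.118486 − (-44.327246))/3 = -37.382233
R_{2,2} = -37.382233 + (-37.382233 − (-37.885073))/15 = -37.348710

-37.3487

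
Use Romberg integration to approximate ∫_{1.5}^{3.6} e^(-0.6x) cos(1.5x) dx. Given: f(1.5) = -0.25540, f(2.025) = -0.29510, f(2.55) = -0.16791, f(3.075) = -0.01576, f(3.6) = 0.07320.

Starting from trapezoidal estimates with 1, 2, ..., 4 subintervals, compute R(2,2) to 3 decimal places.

-0.309

R(0,0) (trapezoid, 1 panel, h=2.1000): -0.19131
R(1,0) (trapezoid, 2 panels, h=1.0500): -0.27196
R(2,0) (trapezoid, 4 panels, h=0.5250): -0.29918
R(1,1) = -0.27196 + (-0.27196 − (-0.19131))/3 = -0.29884
R(2,1) = -0.29918 + (-0.29918 − (-0.27196))/3 = -0.30825
R(2,2) = -0.30825 + (-0.30825 − (-0.29884))/15 = -0.30888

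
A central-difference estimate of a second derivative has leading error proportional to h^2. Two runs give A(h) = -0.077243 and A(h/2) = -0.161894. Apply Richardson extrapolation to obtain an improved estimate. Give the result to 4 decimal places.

The leading error scales as h^2; refining by a factor of 2 reduces it by 2^2 = 4.
Extrapolated value = (4·A(h/2) − A(h)) / (4 − 1)
= (4·(-0.161894) − (-0.077243)) / 3
= -0.570333 / 3 = -0.190111

-0.1901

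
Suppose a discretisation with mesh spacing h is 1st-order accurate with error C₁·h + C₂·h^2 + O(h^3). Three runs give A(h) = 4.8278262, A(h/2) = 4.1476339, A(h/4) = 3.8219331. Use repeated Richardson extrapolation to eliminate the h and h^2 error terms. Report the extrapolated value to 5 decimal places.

3.50583

First eliminate the h term (factor 2^1 = 2):
  B₁ = (2·4.1476339 − 4.8278262)/1 = 3.4674416
  B₂ = (2·3.8219331 − 4.1476339)/1 = 3.4962323
Then eliminate the h^2 term (factor 2^2 = 4):
  (4·3.4962323 − 3.4674416)/3 = 3.5058292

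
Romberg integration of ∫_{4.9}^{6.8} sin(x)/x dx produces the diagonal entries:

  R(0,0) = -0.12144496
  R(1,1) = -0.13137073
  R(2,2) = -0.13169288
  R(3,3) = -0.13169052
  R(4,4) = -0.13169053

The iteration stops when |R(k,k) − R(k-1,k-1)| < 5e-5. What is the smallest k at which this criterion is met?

k = 3

|R(1,1) − R(0,0)| = 0.00992577 ≥ 5e-5
|R(2,2) − R(1,1)| = 0.00032215 ≥ 5e-5
|R(3,3) − R(2,2)| = 0.00000236 < 5e-5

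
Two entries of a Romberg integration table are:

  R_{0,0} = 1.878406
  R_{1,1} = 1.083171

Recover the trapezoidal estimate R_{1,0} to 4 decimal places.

From R_{1,1} = (4·R_{1,0} − R_{0,0})/3, solve for R_{1,0}:
4·R_{1,0} = 3·1.083171 + 1.878406 = 5.127919
R_{1,0} = 1.281980

1.2820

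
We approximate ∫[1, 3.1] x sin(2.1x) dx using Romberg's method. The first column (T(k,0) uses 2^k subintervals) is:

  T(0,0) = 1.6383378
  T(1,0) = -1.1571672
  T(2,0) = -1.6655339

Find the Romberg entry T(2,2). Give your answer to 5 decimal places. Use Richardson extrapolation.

-1.81806

Richardson extrapolation on the trapezoidal column (denominator 4−1=3):
T(1,1) = -1.1571672 + (-1.1571672 − 1.6383378)/3 = -2.0890022
T(2,1) = -1.6655339 + (-1.6655339 − (-1.1571672))/3 = -1.8349895
T(2,2) = -1.8349895 + (-1.8349895 − (-2.0890022))/15 = -1.8180553
(Column j=1 coincides with Simpson's rule on the same nodes.)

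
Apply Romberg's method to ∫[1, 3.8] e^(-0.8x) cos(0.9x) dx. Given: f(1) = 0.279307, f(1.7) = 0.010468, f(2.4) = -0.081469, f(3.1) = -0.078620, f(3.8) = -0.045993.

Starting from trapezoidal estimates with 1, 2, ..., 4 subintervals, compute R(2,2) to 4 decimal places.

-0.0475

R(0,0) (trapezoid, 1 panel, h=2.8000): 0.326640
R(1,0) (trapezoid, 2 panels, h=1.4000): 0.049263
R(2,0) (trapezoid, 4 panels, h=0.7000): -0.023075
R(1,1) = 0.049263 + (0.049263 − 0.326640)/3 = -0.043196
R(2,1) = -0.023075 + (-0.023075 − 0.049263)/3 = -0.047188
R(2,2) = -0.047188 + (-0.047188 − (-0.043196))/15 = -0.047454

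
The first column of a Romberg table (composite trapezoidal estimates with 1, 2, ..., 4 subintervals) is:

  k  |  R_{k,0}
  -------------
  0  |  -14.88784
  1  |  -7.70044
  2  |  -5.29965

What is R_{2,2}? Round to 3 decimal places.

R_{1,1} = -7.70044 + (-7.70044 − (-14.88784))/3 = -5.30464
R_{2,1} = -5.29965 + (-5.29965 − (-7.70044))/3 = -4.49939
R_{2,2} = (16·(-4.49939) − (-5.30464)) / 15 = -4.44571
(Column j=1 coincides with Simpson's rule on the same nodes.)

-4.446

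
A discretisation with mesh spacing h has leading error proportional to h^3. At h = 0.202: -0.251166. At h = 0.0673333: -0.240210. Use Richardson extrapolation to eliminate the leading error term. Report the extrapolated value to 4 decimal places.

Extrapolated value = (27·A(h/3) − A(h)) / (27 − 1)
= (27·(-0.240210) − (-0.251166)) / 26
= -6.234504 / 26 = -0.239789

-0.2398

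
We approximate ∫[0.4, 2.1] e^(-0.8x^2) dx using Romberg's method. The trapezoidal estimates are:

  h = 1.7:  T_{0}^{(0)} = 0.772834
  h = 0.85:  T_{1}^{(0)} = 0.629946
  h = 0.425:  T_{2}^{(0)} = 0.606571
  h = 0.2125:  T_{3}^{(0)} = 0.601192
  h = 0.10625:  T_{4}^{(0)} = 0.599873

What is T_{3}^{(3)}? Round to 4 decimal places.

0.5994

T_{1}^{(1)} = (4·0.629946 − 0.772834) / 3 = 0.582317
T_{2}^{(1)} = 0.606571 + (0.606571 − 0.629946)/3 = 0.598779
T_{3}^{(1)} = 0.601192 + (0.601192 − 0.606571)/3 = 0.599399
T_{2}^{(2)} = (16·0.598779 − 0.582317) / 15 = 0.599876
T_{3}^{(2)} = 0.599399 + (0.599399 − 0.598779)/15 = 0.599440
T_{3}^{(3)} = (64·0.599440 − 0.599876) / 63 = 0.599433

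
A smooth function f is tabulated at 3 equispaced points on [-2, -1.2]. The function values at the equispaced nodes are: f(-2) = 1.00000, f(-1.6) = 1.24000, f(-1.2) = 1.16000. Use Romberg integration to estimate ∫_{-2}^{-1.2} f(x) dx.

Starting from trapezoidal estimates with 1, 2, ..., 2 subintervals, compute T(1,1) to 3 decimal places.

T(0,0) (trapezoid, 1 panel, h=0.8000): 0.86400
T(1,0) (trapezoid, 2 panels, h=0.4000): 0.92800
T(1,1) = 0.92800 + (0.92800 − 0.86400)/3 = 0.94933

0.949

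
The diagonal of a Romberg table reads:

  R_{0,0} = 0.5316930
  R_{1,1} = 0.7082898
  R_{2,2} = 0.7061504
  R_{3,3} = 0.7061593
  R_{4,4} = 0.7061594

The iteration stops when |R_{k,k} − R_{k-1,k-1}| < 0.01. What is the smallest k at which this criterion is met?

|R_{1,1} − R_{0,0}| = 0.1765968 ≥ 0.01
|R_{2,2} − R_{1,1}| = 0.0021394 < 0.01

k = 2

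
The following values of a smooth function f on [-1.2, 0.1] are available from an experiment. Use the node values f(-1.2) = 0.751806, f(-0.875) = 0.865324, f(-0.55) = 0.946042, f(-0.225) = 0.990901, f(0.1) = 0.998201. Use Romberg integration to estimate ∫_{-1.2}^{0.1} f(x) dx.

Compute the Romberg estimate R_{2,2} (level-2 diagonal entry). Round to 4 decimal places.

1.1989

R_{0,0} (trapezoid, 1 panel, h=1.3000): 1.137505
R_{1,0} (trapezoid, 2 panels, h=0.6500): 1.183680
R_{2,0} (trapezoid, 4 panels, h=0.3250): 1.195113
R_{1,1} = 1.183680 + (1.183680 − 1.137505)/3 = 1.199072
R_{2,1} = 1.195113 + (1.195113 − 1.183680)/3 = 1.198924
R_{2,2} = 1.198924 + (1.198924 − 1.199072)/15 = 1.198914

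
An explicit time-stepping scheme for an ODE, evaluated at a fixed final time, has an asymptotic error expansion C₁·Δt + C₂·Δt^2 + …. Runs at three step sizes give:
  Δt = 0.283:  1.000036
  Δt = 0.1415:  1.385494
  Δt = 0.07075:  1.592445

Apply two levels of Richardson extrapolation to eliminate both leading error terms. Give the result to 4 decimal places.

1.8089

First eliminate the Δt term (factor 2^1 = 2):
  B₁ = (2·1.385494 − 1.000036)/1 = 1.770952
  B₂ = (2·1.592445 − 1.385494)/1 = 1.799396
Then eliminate the Δt^2 term (factor 2^2 = 4):
  (4·1.799396 − 1.770952)/3 = 1.808877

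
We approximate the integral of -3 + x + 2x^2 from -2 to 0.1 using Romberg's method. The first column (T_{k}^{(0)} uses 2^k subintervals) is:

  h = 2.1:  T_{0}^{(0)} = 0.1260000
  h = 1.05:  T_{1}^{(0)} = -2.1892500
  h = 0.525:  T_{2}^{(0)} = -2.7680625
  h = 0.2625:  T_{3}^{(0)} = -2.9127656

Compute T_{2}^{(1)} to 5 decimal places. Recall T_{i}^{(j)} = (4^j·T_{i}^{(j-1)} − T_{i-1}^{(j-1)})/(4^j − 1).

-2.96100

T_{2}^{(1)} = (4·(-2.7680625) − (-2.1892500)) / 3 = -2.9610000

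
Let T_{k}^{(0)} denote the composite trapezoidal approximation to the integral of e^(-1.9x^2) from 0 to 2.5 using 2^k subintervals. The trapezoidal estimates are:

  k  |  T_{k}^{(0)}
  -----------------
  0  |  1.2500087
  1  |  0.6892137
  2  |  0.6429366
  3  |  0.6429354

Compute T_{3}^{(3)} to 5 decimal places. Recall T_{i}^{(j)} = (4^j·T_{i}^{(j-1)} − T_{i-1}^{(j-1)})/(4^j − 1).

0.64409

Richardson extrapolation on the trapezoidal column (denominator 4−1=3):
T_{1}^{(1)} = 0.6892137 + (0.6892137 − 1.2500087)/3 = 0.5022820
T_{2}^{(1)} = (4·0.6429366 − 0.6892137) / 3 = 0.6275109
T_{3}^{(1)} = (4·0.6429354 − 0.6429366) / 3 = 0.6429350
T_{2}^{(2)} = 0.6275109 + (0.6275109 − 0.5022820)/15 = 0.6358595
T_{3}^{(2)} = 0.6429350 + (0.6429350 − 0.6275109)/15 = 0.6439633
T_{3}^{(3)} = (64·0.6439633 − 0.6358595) / 63 = 0.6440919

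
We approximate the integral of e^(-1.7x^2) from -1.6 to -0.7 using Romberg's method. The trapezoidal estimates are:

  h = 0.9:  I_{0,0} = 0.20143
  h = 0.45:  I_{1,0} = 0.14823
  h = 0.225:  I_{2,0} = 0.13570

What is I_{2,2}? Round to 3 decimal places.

Richardson extrapolation on the trapezoidal column (denominator 4−1=3):
I_{1,1} = 0.14823 + (0.14823 − 0.20143)/3 = 0.13050
I_{2,1} = 0.13570 + (0.13570 − 0.14823)/3 = 0.13152
I_{2,2} = (16·0.13152 − 0.13050) / 15 = 0.13159

0.132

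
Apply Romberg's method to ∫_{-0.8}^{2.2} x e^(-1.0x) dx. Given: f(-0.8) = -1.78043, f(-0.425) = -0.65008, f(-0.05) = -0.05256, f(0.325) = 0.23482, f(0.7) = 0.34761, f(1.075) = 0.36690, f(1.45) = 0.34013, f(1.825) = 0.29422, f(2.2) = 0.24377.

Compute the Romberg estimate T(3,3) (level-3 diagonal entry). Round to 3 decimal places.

0.091

T(0,0) (trapezoid, 1 panel, h=3.0000): -2.30499
T(1,0) (trapezoid, 2 panels, h=1.5000): -0.63108
T(2,0) (trapezoid, 4 panels, h=0.7500): -0.09986
T(3,0) (trapezoid, 8 panels, h=0.3750): 0.04227
T(1,1) = -0.63108 + (-0.63108 − (-2.30499))/3 = -0.07311
T(2,1) = -0.09986 + (-0.09986 − (-0.63108))/3 = 0.07721
T(3,1) = 0.04227 + (0.04227 − (-0.09986))/3 = 0.08965
T(2,2) = 0.07721 + (0.07721 − (-0.07311))/15 = 0.08723
T(3,2) = 0.08965 + (0.08965 − 0.07721)/15 = 0.09048
T(3,3) = 0.09048 + (0.09048 − 0.08723)/63 = 0.09053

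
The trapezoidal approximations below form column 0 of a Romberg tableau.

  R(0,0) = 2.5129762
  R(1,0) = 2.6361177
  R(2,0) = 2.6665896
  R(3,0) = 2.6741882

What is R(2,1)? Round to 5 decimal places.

Richardson extrapolation on the trapezoidal column (denominator 4−1=3):
R(2,1) = (4·2.6665896 − 2.6361177) / 3 = 2.6767469

2.67675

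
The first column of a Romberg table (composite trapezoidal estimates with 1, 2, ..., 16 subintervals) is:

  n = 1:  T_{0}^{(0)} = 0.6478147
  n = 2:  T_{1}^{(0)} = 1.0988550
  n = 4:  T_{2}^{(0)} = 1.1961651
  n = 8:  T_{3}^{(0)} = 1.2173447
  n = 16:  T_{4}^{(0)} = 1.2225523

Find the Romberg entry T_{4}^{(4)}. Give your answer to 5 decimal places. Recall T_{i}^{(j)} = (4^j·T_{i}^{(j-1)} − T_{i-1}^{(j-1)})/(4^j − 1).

1.22428

Richardson extrapolation on the trapezoidal column (denominator 4−1=3):
T_{1}^{(1)} = (4·1.0988550 − 0.6478147) / 3 = 1.2492018
T_{2}^{(1)} = (4·1.1961651 − 1.0988550) / 3 = 1.2286018
T_{3}^{(1)} = (4·1.2173447 − 1.1961651) / 3 = 1.2244046
T_{4}^{(1)} = (4·1.2225523 − 1.2173447) / 3 = 1.2242882
T_{2}^{(2)} = (16·1.2286018 − 1.2492018) / 15 = 1.2272285
T_{3}^{(2)} = (16·1.2244046 − 1.2286018) / 15 = 1.2241248
T_{4}^{(2)} = (16·1.2242882 − 1.2244046) / 15 = 1.2242804
T_{3}^{(3)} = (64·1.2241248 − 1.2272285) / 63 = 1.2240755
T_{4}^{(3)} = 1.2242804 + (1.2242804 − 1.2241248)/63 = 1.2242829
T_{4}^{(4)} = 1.2242829 + (1.2242829 − 1.2240755)/255 = 1.2242837
(Column j=1 coincides with Simpson's rule on the same nodes.)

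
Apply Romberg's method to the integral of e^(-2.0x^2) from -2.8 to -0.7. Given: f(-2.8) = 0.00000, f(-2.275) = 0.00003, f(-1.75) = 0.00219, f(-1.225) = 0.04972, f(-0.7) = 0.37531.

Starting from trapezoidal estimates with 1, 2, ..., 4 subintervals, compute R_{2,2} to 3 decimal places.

R_{0,0} (trapezoid, 1 panel, h=2.1000): 0.39408
R_{1,0} (trapezoid, 2 panels, h=1.0500): 0.19934
R_{2,0} (trapezoid, 4 panels, h=0.5250): 0.12579
R_{1,1} = 0.19934 + (0.19934 − 0.39408)/3 = 0.13443
R_{2,1} = 0.12579 + (0.12579 − 0.19934)/3 = 0.10127
R_{2,2} = 0.10127 + (0.10127 − 0.13443)/15 = 0.09906

0.099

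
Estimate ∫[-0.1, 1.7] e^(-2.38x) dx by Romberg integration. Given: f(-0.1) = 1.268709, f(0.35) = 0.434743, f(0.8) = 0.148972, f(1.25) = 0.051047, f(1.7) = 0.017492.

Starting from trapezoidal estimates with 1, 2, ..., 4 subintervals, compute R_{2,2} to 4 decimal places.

0.5267

R_{0,0} (trapezoid, 1 panel, h=1.8000): 1.157581
R_{1,0} (trapezoid, 2 panels, h=0.9000): 0.712865
R_{2,0} (trapezoid, 4 panels, h=0.4500): 0.575038
R_{1,1} = 0.712865 + (0.712865 − 1.157581)/3 = 0.564626
R_{2,1} = 0.575038 + (0.575038 − 0.712865)/3 = 0.529096
R_{2,2} = 0.529096 + (0.529096 − 0.564626)/15 = 0.526727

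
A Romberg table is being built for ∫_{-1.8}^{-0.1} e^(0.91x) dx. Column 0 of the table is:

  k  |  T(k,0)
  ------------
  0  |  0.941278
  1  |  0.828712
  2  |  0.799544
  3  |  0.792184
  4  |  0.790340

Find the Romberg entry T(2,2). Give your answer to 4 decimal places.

Richardson extrapolation on the trapezoidal column (denominator 4−1=3):
T(1,1) = 0.828712 + (0.828712 − 0.941278)/3 = 0.791190
T(2,1) = 0.799544 + (0.799544 − 0.828712)/3 = 0.789821
T(2,2) = 0.789821 + (0.789821 − 0.791190)/15 = 0.789730

0.7897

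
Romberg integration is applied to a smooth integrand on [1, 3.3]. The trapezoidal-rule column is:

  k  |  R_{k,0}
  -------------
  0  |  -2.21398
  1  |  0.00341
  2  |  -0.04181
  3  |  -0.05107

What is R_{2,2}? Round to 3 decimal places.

-0.110

Richardson extrapolation on the trapezoidal column (denominator 4−1=3):
R_{1,1} = 0.00341 + (0.00341 − (-2.21398))/3 = 0.74254
R_{2,1} = -0.04181 + (-0.04181 − 0.00341)/3 = -0.05688
R_{2,2} = -0.05688 + (-0.05688 − 0.74254)/15 = -0.11017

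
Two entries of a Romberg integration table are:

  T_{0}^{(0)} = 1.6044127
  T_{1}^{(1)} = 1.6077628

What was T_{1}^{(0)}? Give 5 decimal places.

From T_{1}^{(1)} = (4·T_{1}^{(0)} − T_{0}^{(0)})/3, solve for T_{1}^{(0)}:
4·T_{1}^{(0)} = 3·1.6077628 + 1.6044127 = 6.4277011
T_{1}^{(0)} = 1.6069253

1.60693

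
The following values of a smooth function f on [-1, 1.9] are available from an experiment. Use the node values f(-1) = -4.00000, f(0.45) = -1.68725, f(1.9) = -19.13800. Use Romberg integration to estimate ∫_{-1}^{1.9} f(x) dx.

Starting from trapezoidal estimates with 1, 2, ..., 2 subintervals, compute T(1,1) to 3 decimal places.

T(0,0) (trapezoid, 1 panel, h=2.9000): -33.55010
T(1,0) (trapezoid, 2 panels, h=1.4500): -19.22156
T(1,1) = -19.22156 + (-19.22156 − (-33.55010))/3 = -14.44538

-14.445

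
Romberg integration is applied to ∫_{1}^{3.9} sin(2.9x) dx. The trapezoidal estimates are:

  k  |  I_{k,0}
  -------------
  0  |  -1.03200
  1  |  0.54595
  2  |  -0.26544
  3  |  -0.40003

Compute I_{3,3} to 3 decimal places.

-0.436

I_{1,1} = 0.54595 + (0.54595 − (-1.03200))/3 = 1.07193
I_{2,1} = -0.26544 + (-0.26544 − 0.54595)/3 = -0.53590
I_{3,1} = -0.40003 + (-0.40003 − (-0.26544))/3 = -0.44489
I_{2,2} = -0.53590 + (-0.53590 − 1.07193)/15 = -0.64309
I_{3,2} = -0.44489 + (-0.44489 − (-0.53590))/15 = -0.43882
I_{3,3} = (64·(-0.43882) − (-0.64309)) / 63 = -0.43558
(Column j=1 coincides with Simpson's rule on the same nodes.)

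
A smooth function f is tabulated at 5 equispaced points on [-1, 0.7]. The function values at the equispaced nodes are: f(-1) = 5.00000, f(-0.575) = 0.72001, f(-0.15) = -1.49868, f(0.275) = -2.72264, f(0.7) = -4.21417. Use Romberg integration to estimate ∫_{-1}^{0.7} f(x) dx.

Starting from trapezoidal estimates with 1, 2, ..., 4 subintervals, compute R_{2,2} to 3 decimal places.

-1.446

R_{0,0} (trapezoid, 1 panel, h=1.7000): 0.66796
R_{1,0} (trapezoid, 2 panels, h=0.8500): -0.93990
R_{2,0} (trapezoid, 4 panels, h=0.4250): -1.32107
R_{1,1} = -0.93990 + (-0.93990 − 0.66796)/3 = -1.47585
R_{2,1} = -1.32107 + (-1.32107 − (-0.93990))/3 = -1.44813
R_{2,2} = -1.44813 + (-1.44813 − (-1.47585))/15 = -1.44628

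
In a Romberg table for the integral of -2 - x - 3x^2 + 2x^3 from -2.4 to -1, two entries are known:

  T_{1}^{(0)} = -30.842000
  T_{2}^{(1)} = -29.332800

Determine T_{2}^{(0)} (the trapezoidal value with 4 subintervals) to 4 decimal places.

-29.7101

From T_{2}^{(1)} = (4·T_{2}^{(0)} − T_{1}^{(0)})/3, solve for T_{2}^{(0)}:
4·T_{2}^{(0)} = 3·(-29.332800) + (-30.842000) = -118.840400
T_{2}^{(0)} = -29.710100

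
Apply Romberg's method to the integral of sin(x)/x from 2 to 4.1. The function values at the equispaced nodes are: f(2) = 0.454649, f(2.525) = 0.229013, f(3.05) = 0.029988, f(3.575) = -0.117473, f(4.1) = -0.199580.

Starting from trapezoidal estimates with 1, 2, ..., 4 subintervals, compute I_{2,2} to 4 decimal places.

I_{0,0} (trapezoid, 1 panel, h=2.1000): 0.267822
I_{1,0} (trapezoid, 2 panels, h=1.0500): 0.165399
I_{2,0} (trapezoid, 4 panels, h=0.5250): 0.141258
I_{1,1} = 0.165399 + (0.165399 − 0.267822)/3 = 0.131258
I_{2,1} = 0.141258 + (0.141258 − 0.165399)/3 = 0.133211
I_{2,2} = 0.133211 + (0.133211 − 0.131258)/15 = 0.133341

0.1333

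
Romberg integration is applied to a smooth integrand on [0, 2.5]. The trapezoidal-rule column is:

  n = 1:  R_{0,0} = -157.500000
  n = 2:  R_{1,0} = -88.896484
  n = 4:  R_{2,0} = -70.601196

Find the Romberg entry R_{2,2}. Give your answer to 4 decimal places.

Richardson extrapolation on the trapezoidal column (denominator 4−1=3):
R_{1,1} = -88.896484 + (-88.896484 − (-157.500000))/3 = -66.028645
R_{2,1} = -70.601196 + (-70.601196 − (-88.896484))/3 = -64.502767
R_{2,2} = -64.502767 + (-64.502767 − (-66.028645))/15 = -64.401042

-64.4010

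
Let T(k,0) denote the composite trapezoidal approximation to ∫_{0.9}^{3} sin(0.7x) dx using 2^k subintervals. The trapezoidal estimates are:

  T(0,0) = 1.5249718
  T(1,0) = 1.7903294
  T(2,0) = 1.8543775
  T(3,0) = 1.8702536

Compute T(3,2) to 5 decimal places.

T(2,1) = 1.8543775 + (1.8543775 − 1.7903294)/3 = 1.8757269
T(3,1) = 1.8702536 + (1.8702536 − 1.8543775)/3 = 1.8755456
T(3,2) = (16·1.8755456 − 1.8757269) / 15 = 1.8755335

1.87553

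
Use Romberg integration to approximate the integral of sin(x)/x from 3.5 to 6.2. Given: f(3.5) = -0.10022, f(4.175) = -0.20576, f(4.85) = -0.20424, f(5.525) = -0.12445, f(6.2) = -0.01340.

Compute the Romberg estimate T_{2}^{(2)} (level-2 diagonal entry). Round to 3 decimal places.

-0.414

T_{0}^{(0)} (trapezoid, 1 panel, h=2.7000): -0.15339
T_{1}^{(0)} (trapezoid, 2 panels, h=1.3500): -0.35242
T_{2}^{(0)} (trapezoid, 4 panels, h=0.6750): -0.39910
T_{1}^{(1)} = -0.35242 + (-0.35242 − (-0.15339))/3 = -0.41876
T_{2}^{(1)} = -0.39910 + (-0.39910 − (-0.35242))/3 = -0.41466
T_{2}^{(2)} = -0.41466 + (-0.41466 − (-0.41876))/15 = -0.41439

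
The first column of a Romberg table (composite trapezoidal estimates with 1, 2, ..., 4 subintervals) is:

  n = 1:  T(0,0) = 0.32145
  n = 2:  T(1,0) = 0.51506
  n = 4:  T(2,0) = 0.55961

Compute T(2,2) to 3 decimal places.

Richardson extrapolation on the trapezoidal column (denominator 4−1=3):
T(1,1) = (4·0.51506 − 0.32145) / 3 = 0.57960
T(2,1) = (4·0.55961 − 0.51506) / 3 = 0.57446
T(2,2) = (16·0.57446 − 0.57960) / 15 = 0.57412
(Column j=1 coincides with Simpson's rule on the same nodes.)

0.574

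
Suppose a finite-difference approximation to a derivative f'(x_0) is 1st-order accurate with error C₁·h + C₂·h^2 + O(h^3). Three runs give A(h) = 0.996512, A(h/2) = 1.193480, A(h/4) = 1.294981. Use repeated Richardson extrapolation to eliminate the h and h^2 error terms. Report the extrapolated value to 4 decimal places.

First eliminate the h term (factor 2^1 = 2):
  B₁ = (2·1.193480 − 0.996512)/1 = 1.390448
  B₂ = (2·1.294981 − 1.193480)/1 = 1.396482
Then eliminate the h^2 term (factor 2^2 = 4):
  (4·1.396482 − 1.390448)/3 = 1.398493

1.3985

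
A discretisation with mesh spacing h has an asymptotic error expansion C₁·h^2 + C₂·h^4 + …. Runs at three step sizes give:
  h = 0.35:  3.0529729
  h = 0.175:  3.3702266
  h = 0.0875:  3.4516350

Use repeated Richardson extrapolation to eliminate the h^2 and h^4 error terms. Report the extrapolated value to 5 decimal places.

First eliminate the h^2 term (factor 2^2 = 4):
  B₁ = (4·3.3702266 − 3.0529729)/3 = 3.4759778
  B₂ = (4·3.4516350 − 3.3702266)/3 = 3.4787711
Then eliminate the h^4 term (factor 2^4 = 16):
  (16·3.4787711 − 3.4759778)/15 = 3.4789573

3.47896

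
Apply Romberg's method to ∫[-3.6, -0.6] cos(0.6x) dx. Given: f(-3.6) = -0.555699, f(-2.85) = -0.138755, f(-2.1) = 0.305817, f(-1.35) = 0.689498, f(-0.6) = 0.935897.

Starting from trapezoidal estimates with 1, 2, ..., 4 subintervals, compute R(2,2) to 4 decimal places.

R(0,0) (trapezoid, 1 panel, h=3.0000): 0.570297
R(1,0) (trapezoid, 2 panels, h=1.5000): 0.743874
R(2,0) (trapezoid, 4 panels, h=0.7500): 0.784994
R(1,1) = 0.743874 + (0.743874 − 0.570297)/3 = 0.801733
R(2,1) = 0.784994 + (0.784994 − 0.743874)/3 = 0.798701
R(2,2) = 0.798701 + (0.798701 − 0.801733)/15 = 0.798499

0.7985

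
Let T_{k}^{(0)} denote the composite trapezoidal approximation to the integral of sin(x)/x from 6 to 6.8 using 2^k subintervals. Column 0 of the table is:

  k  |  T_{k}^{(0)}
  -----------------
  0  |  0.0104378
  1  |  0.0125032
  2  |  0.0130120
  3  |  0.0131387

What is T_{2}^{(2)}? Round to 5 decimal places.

0.01318

Richardson extrapolation on the trapezoidal column (denominator 4−1=3):
T_{1}^{(1)} = (4·0.0125032 − 0.0104378) / 3 = 0.0131917
T_{2}^{(1)} = (4·0.0130120 − 0.0125032) / 3 = 0.0131816
T_{2}^{(2)} = 0.0131816 + (0.0131816 − 0.0131917)/15 = 0.0131809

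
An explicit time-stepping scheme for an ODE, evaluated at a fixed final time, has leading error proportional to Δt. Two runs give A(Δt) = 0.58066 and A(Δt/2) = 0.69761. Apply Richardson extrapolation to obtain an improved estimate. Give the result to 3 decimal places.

0.815

The leading error scales as Δt; refining by a factor of 2 reduces it by 2^1 = 2.
Extrapolated value = (2·A(Δt/2) − A(Δt)) / (2 − 1)
= (2·0.69761 − 0.58066) / 1
= 0.81456 / 1 = 0.81456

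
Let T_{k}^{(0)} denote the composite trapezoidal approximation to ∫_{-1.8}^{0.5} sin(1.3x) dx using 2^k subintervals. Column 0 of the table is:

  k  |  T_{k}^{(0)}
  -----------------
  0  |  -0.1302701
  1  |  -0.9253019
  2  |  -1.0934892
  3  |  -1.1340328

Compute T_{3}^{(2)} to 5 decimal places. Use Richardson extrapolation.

Richardson extrapolation on the trapezoidal column (denominator 4−1=3):
T_{2}^{(1)} = (4·(-1.0934892) − (-0.9253019)) / 3 = -1.1495516
T_{3}^{(1)} = (4·(-1.1340328) − (-1.0934892)) / 3 = -1.1475473
T_{3}^{(2)} = (16·(-1.1475473) − (-1.1495516)) / 15 = -1.1474137
(Column j=1 coincides with Simpson's rule on the same nodes.)

-1.14741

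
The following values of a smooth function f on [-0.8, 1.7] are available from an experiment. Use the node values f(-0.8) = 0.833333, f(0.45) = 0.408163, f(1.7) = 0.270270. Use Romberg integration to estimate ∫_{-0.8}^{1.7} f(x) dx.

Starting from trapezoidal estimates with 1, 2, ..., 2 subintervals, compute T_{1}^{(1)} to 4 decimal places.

T_{0}^{(0)} (trapezoid, 1 panel, h=2.5000): 1.379504
T_{1}^{(0)} (trapezoid, 2 panels, h=1.2500): 1.199956
T_{1}^{(1)} = 1.199956 + (1.199956 − 1.379504)/3 = 1.140107

1.1401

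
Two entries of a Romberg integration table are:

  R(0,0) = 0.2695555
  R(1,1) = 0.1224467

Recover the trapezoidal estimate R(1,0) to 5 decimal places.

From R(1,1) = (4·R(1,0) − R(0,0))/3, solve for R(1,0):
4·R(1,0) = 3·0.1224467 + 0.2695555 = 0.6368956
R(1,0) = 0.1592239

0.15922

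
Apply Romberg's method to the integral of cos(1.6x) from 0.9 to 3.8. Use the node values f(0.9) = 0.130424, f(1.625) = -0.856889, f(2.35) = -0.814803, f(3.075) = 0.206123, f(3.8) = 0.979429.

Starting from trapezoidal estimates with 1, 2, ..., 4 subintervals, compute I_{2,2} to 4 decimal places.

-0.7357

I_{0,0} (trapezoid, 1 panel, h=2.9000): 1.609287
I_{1,0} (trapezoid, 2 panels, h=1.4500): -0.376821
I_{2,0} (trapezoid, 4 panels, h=0.7250): -0.660216
I_{1,1} = -0.376821 + (-0.376821 − 1.609287)/3 = -1.038857
I_{2,1} = -0.660216 + (-0.660216 − (-0.376821))/3 = -0.754681
I_{2,2} = -0.754681 + (-0.754681 − (-1.038857))/15 = -0.735736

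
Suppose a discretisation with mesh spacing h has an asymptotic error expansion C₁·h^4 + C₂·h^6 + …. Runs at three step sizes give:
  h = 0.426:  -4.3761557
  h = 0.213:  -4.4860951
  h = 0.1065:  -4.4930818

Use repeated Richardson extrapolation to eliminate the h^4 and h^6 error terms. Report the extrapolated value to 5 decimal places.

-4.49355

First eliminate the h^4 term (factor 2^4 = 16):
  B₁ = (16·(-4.4860951) − (-4.3761557))/15 = -4.4934244
  B₂ = (16·(-4.4930818) − (-4.4860951))/15 = -4.4935476
Then eliminate the h^6 term (factor 2^6 = 64):
  (64·(-4.4935476) − (-4.4934244))/63 = -4.4935496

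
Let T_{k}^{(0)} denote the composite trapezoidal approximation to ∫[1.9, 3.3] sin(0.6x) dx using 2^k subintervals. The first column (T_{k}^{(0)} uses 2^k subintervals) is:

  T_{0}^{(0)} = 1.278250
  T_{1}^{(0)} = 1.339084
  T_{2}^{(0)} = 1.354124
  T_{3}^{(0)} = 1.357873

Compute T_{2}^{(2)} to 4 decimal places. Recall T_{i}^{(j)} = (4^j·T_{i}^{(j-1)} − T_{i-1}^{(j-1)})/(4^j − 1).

Richardson extrapolation on the trapezoidal column (denominator 4−1=3):
T_{1}^{(1)} = 1.339084 + (1.339084 − 1.278250)/3 = 1.359362
T_{2}^{(1)} = (4·1.354124 − 1.339084) / 3 = 1.359137
T_{2}^{(2)} = (16·1.359137 − 1.359362) / 15 = 1.359122

1.3591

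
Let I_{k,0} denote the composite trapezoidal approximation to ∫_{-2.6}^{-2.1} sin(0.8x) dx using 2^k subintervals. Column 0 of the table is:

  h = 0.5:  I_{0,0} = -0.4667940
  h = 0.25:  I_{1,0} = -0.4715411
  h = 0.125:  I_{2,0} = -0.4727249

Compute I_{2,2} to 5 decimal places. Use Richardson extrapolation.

-0.47312

I_{1,1} = (4·(-0.4715411) − (-0.4667940)) / 3 = -0.4731235
I_{2,1} = (4·(-0.4727249) − (-0.4715411)) / 3 = -0.4731195
I_{2,2} = (16·(-0.4731195) − (-0.4731235)) / 15 = -0.4731192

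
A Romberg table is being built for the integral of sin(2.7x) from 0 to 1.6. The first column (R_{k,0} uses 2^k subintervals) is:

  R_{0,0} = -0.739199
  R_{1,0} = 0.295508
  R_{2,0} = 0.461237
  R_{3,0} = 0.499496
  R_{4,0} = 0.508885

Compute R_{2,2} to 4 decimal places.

R_{1,1} = 0.295508 + (0.295508 − (-0.739199))/3 = 0.640410
R_{2,1} = (4·0.461237 − 0.295508) / 3 = 0.516480
R_{2,2} = (16·0.516480 − 0.640410) / 15 = 0.508218

0.5082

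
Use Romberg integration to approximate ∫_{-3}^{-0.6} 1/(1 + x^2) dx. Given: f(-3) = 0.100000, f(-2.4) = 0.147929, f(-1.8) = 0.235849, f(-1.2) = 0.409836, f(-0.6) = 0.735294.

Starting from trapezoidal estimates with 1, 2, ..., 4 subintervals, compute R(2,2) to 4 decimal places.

R(0,0) (trapezoid, 1 panel, h=2.4000): 1.002353
R(1,0) (trapezoid, 2 panels, h=1.2000): 0.784195
R(2,0) (trapezoid, 4 panels, h=0.6000): 0.726757
R(1,1) = 0.784195 + (0.784195 − 1.002353)/3 = 0.711476
R(2,1) = 0.726757 + (0.726757 − 0.784195)/3 = 0.707611
R(2,2) = 0.707611 + (0.707611 − 0.711476)/15 = 0.707353

0.7074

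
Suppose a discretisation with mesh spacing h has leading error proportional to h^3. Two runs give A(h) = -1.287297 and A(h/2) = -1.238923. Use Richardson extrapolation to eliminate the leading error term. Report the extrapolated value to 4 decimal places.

The leading error scales as h^3; refining by a factor of 2 reduces it by 2^3 = 8.
Extrapolated value = (8·A(h/2) − A(h)) / (8 − 1)
= (8·(-1.238923) − (-1.287297)) / 7
= -8.624087 / 7 = -1.232012

-1.2320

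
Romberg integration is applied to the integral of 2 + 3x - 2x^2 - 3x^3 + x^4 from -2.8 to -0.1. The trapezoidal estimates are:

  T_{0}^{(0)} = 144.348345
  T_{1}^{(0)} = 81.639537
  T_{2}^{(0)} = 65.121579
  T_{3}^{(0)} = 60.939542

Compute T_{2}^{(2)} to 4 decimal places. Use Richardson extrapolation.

59.5409

Richardson extrapolation on the trapezoidal column (denominator 4−1=3):
T_{1}^{(1)} = (4·81.639537 − 144.348345) / 3 = 60.736601
T_{2}^{(1)} = 65.121579 + (65.121579 − 81.639537)/3 = 59.615593
T_{2}^{(2)} = (16·59.615593 − 60.736601) / 15 = 59.540859
(Column j=1 coincides with Simpson's rule on the same nodes.)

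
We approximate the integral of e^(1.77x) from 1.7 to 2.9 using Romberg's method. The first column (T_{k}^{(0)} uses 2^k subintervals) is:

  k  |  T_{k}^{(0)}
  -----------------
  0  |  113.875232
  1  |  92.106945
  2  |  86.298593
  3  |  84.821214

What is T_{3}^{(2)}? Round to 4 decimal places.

Richardson extrapolation on the trapezoidal column (denominator 4−1=3):
T_{2}^{(1)} = (4·86.298593 − 92.106945) / 3 = 84.362476
T_{3}^{(1)} = (4·84.821214 − 86.298593) / 3 = 84.328754
T_{3}^{(2)} = (16·84.328754 − 84.362476) / 15 = 84.326506
(Column j=1 coincides with Simpson's rule on the same nodes.)

84.3265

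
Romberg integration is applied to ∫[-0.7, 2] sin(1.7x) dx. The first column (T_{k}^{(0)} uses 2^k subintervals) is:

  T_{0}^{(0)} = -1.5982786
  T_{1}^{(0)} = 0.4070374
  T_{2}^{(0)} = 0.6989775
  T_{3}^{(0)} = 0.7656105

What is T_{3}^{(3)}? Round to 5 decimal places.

0.78741

Richardson extrapolation on the trapezoidal column (denominator 4−1=3):
T_{1}^{(1)} = (4·0.4070374 − (-1.5982786)) / 3 = 1.0754761
T_{2}^{(1)} = 0.6989775 + (0.6989775 − 0.4070374)/3 = 0.7962909
T_{3}^{(1)} = 0.7656105 + (0.7656105 − 0.6989775)/3 = 0.7878215
T_{2}^{(2)} = (16·0.7962909 − 1.0754761) / 15 = 0.7776786
T_{3}^{(2)} = 0.7878215 + (0.7878215 − 0.7962909)/15 = 0.7872569
T_{3}^{(3)} = (64·0.7872569 − 0.7776786) / 63 = 0.7874089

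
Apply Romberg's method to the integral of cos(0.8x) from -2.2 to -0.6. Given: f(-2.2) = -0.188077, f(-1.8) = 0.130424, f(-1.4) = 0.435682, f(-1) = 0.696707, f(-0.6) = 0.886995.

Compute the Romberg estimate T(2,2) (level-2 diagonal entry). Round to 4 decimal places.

0.6505

T(0,0) (trapezoid, 1 panel, h=1.6000): 0.559134
T(1,0) (trapezoid, 2 panels, h=0.8000): 0.628113
T(2,0) (trapezoid, 4 panels, h=0.4000): 0.644909
T(1,1) = 0.628113 + (0.628113 − 0.559134)/3 = 0.651106
T(2,1) = 0.644909 + (0.644909 − 0.628113)/3 = 0.650508
T(2,2) = 0.650508 + (0.650508 − 0.651106)/15 = 0.650468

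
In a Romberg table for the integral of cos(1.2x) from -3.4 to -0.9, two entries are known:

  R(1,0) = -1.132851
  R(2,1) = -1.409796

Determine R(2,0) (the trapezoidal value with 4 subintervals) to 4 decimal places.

-1.3406

From R(2,1) = (4·R(2,0) − R(1,0))/3, solve for R(2,0):
4·R(2,0) = 3·(-1.409796) + (-1.132851) = -5.362239
R(2,0) = -1.340560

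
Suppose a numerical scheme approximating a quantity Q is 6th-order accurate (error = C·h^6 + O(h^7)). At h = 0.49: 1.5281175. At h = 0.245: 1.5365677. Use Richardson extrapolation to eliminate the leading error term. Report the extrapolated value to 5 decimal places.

Extrapolated value = (64·A(h/2) − A(h)) / (64 − 1)
= (64·1.5365677 − 1.5281175) / 63
= 96.8122153 / 63 = 1.5367018

1.53670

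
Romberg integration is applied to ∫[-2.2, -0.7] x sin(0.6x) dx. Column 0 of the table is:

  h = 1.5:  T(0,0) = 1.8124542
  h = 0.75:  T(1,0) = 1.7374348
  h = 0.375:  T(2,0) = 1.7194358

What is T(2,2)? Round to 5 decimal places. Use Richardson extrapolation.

Richardson extrapolation on the trapezoidal column (denominator 4−1=3):
T(1,1) = (4·1.7374348 − 1.8124542) / 3 = 1.7124283
T(2,1) = 1.7194358 + (1.7194358 − 1.7374348)/3 = 1.7134361
T(2,2) = 1.7134361 + (1.7134361 − 1.7124283)/15 = 1.7135033

1.71350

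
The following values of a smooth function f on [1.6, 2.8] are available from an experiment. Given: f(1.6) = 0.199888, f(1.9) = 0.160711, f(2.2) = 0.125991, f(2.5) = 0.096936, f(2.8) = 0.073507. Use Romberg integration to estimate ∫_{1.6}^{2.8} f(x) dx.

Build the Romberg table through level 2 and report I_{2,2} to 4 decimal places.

0.1556

I_{0,0} (trapezoid, 1 panel, h=1.2000): 0.164037
I_{1,0} (trapezoid, 2 panels, h=0.6000): 0.157613
I_{2,0} (trapezoid, 4 panels, h=0.3000): 0.156101
I_{1,1} = 0.157613 + (0.157613 − 0.164037)/3 = 0.155472
I_{2,1} = 0.156101 + (0.156101 − 0.157613)/3 = 0.155597
I_{2,2} = 0.155597 + (0.155597 − 0.155472)/15 = 0.155605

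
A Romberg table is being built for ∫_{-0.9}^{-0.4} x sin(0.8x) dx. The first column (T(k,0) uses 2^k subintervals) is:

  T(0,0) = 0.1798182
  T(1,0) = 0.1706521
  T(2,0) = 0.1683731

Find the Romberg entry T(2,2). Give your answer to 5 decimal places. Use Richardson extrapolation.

0.16761

Richardson extrapolation on the trapezoidal column (denominator 4−1=3):
T(1,1) = (4·0.1706521 − 0.1798182) / 3 = 0.1675967
T(2,1) = 0.1683731 + (0.1683731 − 0.1706521)/3 = 0.1676134
T(2,2) = (16·0.1676134 − 0.1675967) / 15 = 0.1676145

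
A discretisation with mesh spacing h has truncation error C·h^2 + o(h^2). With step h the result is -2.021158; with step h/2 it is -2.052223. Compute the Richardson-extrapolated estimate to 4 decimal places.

-2.0626

The leading error scales as h^2; refining by a factor of 2 reduces it by 2^2 = 4.
Extrapolated value = (4·A(h/2) − A(h)) / (4 − 1)
= (4·(-2.052223) − (-2.021158)) / 3
= -6.187734 / 3 = -2.062578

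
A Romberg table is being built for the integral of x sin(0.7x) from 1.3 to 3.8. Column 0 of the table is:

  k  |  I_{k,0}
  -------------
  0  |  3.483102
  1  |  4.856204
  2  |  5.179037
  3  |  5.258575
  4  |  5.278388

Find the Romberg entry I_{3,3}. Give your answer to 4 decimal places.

I_{1,1} = 4.856204 + (4.856204 − 3.483102)/3 = 5.313905
I_{2,1} = 5.179037 + (5.179037 − 4.856204)/3 = 5.286648
I_{3,1} = 5.258575 + (5.258575 − 5.179037)/3 = 5.285088
I_{2,2} = (16·5.286648 − 5.313905) / 15 = 5.284831
I_{3,2} = 5.285088 + (5.285088 − 5.286648)/15 = 5.284984
I_{3,3} = 5.284984 + (5.284984 − 5.284831)/63 = 5.284986
(Column j=1 coincides with Simpson's rule on the same nodes.)

5.2850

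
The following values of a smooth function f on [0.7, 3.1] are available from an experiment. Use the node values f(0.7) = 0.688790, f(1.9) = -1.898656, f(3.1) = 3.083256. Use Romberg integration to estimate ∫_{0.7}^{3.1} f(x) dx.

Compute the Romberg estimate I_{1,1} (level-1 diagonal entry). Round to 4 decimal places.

I_{0,0} (trapezoid, 1 panel, h=2.4000): 4.526455
I_{1,0} (trapezoid, 2 panels, h=1.2000): -0.015160
I_{1,1} = -0.015160 + (-0.015160 − 4.526455)/3 = -1.529032

-1.5290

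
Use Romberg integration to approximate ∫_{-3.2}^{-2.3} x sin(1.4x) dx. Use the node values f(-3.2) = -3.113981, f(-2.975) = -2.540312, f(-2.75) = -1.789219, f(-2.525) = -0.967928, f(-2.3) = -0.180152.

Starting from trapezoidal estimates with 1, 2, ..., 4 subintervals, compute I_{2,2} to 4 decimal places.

-1.5679

I_{0,0} (trapezoid, 1 panel, h=0.9000): -1.482360
I_{1,0} (trapezoid, 2 panels, h=0.4500): -1.546328
I_{2,0} (trapezoid, 4 panels, h=0.2250): -1.562518
I_{1,1} = -1.546328 + (-1.546328 − (-1.482360))/3 = -1.567651
I_{2,1} = -1.562518 + (-1.562518 − (-1.546328))/3 = -1.567915
I_{2,2} = -1.567915 + (-1.567915 − (-1.567651))/15 = -1.567933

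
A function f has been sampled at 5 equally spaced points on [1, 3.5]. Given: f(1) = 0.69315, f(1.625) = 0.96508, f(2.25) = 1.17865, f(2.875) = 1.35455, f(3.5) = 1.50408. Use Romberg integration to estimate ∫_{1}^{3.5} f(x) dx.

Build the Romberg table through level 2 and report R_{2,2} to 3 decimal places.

2.882

R_{0,0} (trapezoid, 1 panel, h=2.5000): 2.74654
R_{1,0} (trapezoid, 2 panels, h=1.2500): 2.84658
R_{2,0} (trapezoid, 4 panels, h=0.6250): 2.87306
R_{1,1} = 2.84658 + (2.84658 − 2.74654)/3 = 2.87993
R_{2,1} = 2.87306 + (2.87306 − 2.84658)/3 = 2.88189
R_{2,2} = 2.88189 + (2.88189 − 2.87993)/15 = 2.88202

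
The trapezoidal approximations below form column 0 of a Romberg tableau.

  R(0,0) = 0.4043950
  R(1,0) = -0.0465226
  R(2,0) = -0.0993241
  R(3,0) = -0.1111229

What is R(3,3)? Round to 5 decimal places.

-0.11498

R(1,1) = -0.0465226 + (-0.0465226 − 0.4043950)/3 = -0.1968285
R(2,1) = -0.0993241 + (-0.0993241 − (-0.0465226))/3 = -0.1169246
R(3,1) = (4·(-0.1111229) − (-0.0993241)) / 3 = -0.1150558
R(2,2) = (16·(-0.1169246) − (-0.1968285)) / 15 = -0.1115977
R(3,2) = -0.1150558 + (-0.1150558 − (-0.1169246))/15 = -0.1149312
R(3,3) = (64·(-0.1149312) − (-0.1115977)) / 63 = -0.1149841
(Column j=1 coincides with Simpson's rule on the same nodes.)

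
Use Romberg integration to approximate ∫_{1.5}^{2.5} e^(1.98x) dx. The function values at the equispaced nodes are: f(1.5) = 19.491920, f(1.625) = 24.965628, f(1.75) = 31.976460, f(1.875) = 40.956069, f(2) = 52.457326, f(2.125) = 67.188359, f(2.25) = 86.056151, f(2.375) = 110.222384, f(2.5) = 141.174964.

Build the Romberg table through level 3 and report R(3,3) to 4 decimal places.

R(0,0) (trapezoid, 1 panel, h=1.0000): 80.333442
R(1,0) (trapezoid, 2 panels, h=0.5000): 66.395384
R(2,0) (trapezoid, 4 panels, h=0.2500): 62.705845
R(3,0) (trapezoid, 8 panels, h=0.1250): 61.769477
R(1,1) = 66.395384 + (66.395384 − 80.333442)/3 = 61.749365
R(2,1) = 62.705845 + (62.705845 − 66.395384)/3 = 61.475999
R(3,1) = 61.769477 + (61.769477 − 62.705845)/3 = 61.457354
R(2,2) = 61.475999 + (61.475999 − 61.749365)/15 = 61.457775
R(3,2) = 61.457354 + (61.457354 − 61.475999)/15 = 61.456111
R(3,3) = 61.456111 + (61.456111 − 61.457775)/63 = 61.456085

61.4561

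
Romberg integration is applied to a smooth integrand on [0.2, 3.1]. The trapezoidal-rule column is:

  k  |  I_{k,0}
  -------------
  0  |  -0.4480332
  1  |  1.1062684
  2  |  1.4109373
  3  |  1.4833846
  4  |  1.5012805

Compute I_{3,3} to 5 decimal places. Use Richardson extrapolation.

1.50724

I_{1,1} = (4·1.1062684 − (-0.4480332)) / 3 = 1.6243689
I_{2,1} = (4·1.4109373 − 1.1062684) / 3 = 1.5124936
I_{3,1} = (4·1.4833846 − 1.4109373) / 3 = 1.5075337
I_{2,2} = 1.5124936 + (1.5124936 − 1.6243689)/15 = 1.5050352
I_{3,2} = 1.5075337 + (1.5075337 − 1.5124936)/15 = 1.5072030
I_{3,3} = (64·1.5072030 − 1.5050352) / 63 = 1.5072374
(Column j=1 coincides with Simpson's rule on the same nodes.)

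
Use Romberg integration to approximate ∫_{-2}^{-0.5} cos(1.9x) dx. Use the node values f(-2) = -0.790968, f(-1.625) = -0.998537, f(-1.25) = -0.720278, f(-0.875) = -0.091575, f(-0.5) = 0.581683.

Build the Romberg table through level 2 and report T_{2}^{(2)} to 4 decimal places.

-0.7499

T_{0}^{(0)} (trapezoid, 1 panel, h=1.5000): -0.156964
T_{1}^{(0)} (trapezoid, 2 panels, h=0.7500): -0.618690
T_{2}^{(0)} (trapezoid, 4 panels, h=0.3750): -0.718137
T_{1}^{(1)} = -0.618690 + (-0.618690 − (-0.156964))/3 = -0.772599
T_{2}^{(1)} = -0.718137 + (-0.718137 − (-0.618690))/3 = -0.751286
T_{2}^{(2)} = -0.751286 + (-0.751286 − (-0.772599))/15 = -0.749865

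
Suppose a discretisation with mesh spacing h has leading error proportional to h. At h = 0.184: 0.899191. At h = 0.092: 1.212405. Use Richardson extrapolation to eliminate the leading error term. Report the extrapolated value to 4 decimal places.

1.5256

Extrapolated value = (2·A(h/2) − A(h)) / (2 − 1)
= (2·1.212405 − 0.899191) / 1
= 1.525619 / 1 = 1.525619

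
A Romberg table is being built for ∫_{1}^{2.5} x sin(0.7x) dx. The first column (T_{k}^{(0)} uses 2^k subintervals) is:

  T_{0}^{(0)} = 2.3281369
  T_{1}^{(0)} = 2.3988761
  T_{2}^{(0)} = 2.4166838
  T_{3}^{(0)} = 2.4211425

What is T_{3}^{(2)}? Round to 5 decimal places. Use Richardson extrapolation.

Richardson extrapolation on the trapezoidal column (denominator 4−1=3):
T_{2}^{(1)} = (4·2.4166838 − 2.3988761) / 3 = 2.4226197
T_{3}^{(1)} = (4·2.4211425 − 2.4166838) / 3 = 2.4226287
T_{3}^{(2)} = (16·2.4226287 − 2.4226197) / 15 = 2.4226293

2.42263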